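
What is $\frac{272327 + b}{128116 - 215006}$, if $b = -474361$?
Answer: $\frac{101017}{43445} \approx 2.3252$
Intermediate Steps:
$\frac{272327 + b}{128116 - 215006} = \frac{272327 - 474361}{128116 - 215006} = - \frac{202034}{-86890} = \left(-202034\right) \left(- \frac{1}{86890}\right) = \frac{101017}{43445}$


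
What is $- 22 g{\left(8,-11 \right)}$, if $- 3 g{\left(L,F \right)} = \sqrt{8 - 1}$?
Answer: $\frac{22 \sqrt{7}}{3} \approx 19.402$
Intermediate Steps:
$g{\left(L,F \right)} = - \frac{\sqrt{7}}{3}$ ($g{\left(L,F \right)} = - \frac{\sqrt{8 - 1}}{3} = - \frac{\sqrt{7}}{3}$)
$- 22 g{\left(8,-11 \right)} = - 22 \left(- \frac{\sqrt{7}}{3}\right) = \frac{22 \sqrt{7}}{3}$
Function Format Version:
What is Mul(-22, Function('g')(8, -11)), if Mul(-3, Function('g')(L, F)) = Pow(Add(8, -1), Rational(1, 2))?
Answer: Mul(Rational(22, 3), Pow(7, Rational(1, 2))) ≈ 19.402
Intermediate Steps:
Function('g')(L, F) = Mul(Rational(-1, 3), Pow(7, Rational(1, 2))) (Function('g')(L, F) = Mul(Rational(-1, 3), Pow(Add(8, -1), Rational(1, 2))) = Mul(Rational(-1, 3), Pow(7, Rational(1, 2))))
Mul(-22, Function('g')(8, -11)) = Mul(-22, Mul(Rational(-1, 3), Pow(7, Rational(1, 2)))) = Mul(Rational(22, 3), Pow(7, Rational(1, 2)))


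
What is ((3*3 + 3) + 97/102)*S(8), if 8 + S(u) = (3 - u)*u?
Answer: -10568/17 ≈ -621.65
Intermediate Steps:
S(u) = -8 + u*(3 - u) (S(u) = -8 + (3 - u)*u = -8 + u*(3 - u))
((3*3 + 3) + 97/102)*S(8) = ((3*3 + 3) + 97/102)*(-8 - 1*8² + 3*8) = ((9 + 3) + 97*(1/102))*(-8 - 1*64 + 24) = (12 + 97/102)*(-8 - 64 + 24) = (1321/102)*(-48) = -10568/17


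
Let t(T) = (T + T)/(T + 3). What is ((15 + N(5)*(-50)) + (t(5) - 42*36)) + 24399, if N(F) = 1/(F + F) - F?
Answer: 92593/4 ≈ 23148.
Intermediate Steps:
N(F) = 1/(2*F) - F
t(T) = 2*T/(3 + T) (t(T) = (2*T)/(3 + T) = 2*T/(3 + T))
((15 + N(5)*(-50)) + (t(5) - 42*36)) + 24399 = ((15 + ((½)/5 - 1*5)*(-50)) + (2*5/(3 + 5) - 42*36)) + 24399 = ((15 + ((½)*(⅕) - 5)*(-50)) + (2*5/8 - 1512)) + 24399 = ((15 + (⅒ - 5)*(-50)) + (2*5*(⅛) - 1512)) + 24399 = ((15 - 49/10*(-50)) + (5/4 - 1512)) + 24399 = ((15 + 245) - 6043/4) + 24399 = (260 - 6043/4) + 24399 = -5003/4 + 24399 = 92593/4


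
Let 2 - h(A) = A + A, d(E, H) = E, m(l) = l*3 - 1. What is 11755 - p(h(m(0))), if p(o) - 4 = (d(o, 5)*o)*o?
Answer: 11687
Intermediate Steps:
m(l) = -1 + 3*l (m(l) = 3*l - 1 = -1 + 3*l)
h(A) = 2 - 2*A (h(A) = 2 - (A + A) = 2 - 2*A)
p(o) = 4 + o**3 (p(o) = 4 + (o*o)*o = 4 + o**2*o = 4 + o**3)
11755 - p(h(m(0))) = 11755 - (4 + (2 - 2*(-1 + 3*0))**3) = 11755 - (4 + (2 - 2*(-1 + 0))**3) = 11755 - (4 + (2 - 2*(-1))**3) = 11755 - (4 + (2 + 2)**3) = 11755 - (4 + 4**3) = 11755 - (4 + 64) = 11755 - 1*68 = 11755 - 68 = 11687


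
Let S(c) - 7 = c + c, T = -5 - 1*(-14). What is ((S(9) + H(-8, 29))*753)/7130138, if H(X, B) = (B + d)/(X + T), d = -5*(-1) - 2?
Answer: 42921/7130138 ≈ 0.0060197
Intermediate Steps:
d = 3 (d = 5 - 2 = 3)
T = 9 (T = -5 + 14 = 9)
S(c) = 7 + 2*c (S(c) = 7 + (c + c) = 7 + 2*c)
H(X, B) = (3 + B)/(9 + X) (H(X, B) = (B + 3)/(X + 9) = (3 + B)/(9 + X))
((S(9) + H(-8, 29))*753)/7130138 = (((7 + 2*9) + (3 + 29)/(9 - 8))*753)/7130138 = (((7 + 18) + 32/1)*753)*(1/7130138) = ((25 + 1*32)*753)*(1/7130138) = ((25 + 32)*753)*(1/7130138) = (57*753)*(1/7130138) = 42921*(1/7130138) = 42921/7130138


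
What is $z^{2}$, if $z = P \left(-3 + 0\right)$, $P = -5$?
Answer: $225$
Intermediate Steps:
$z = 15$ ($z = - 5 \left(-3 + 0\right) = \left(-5\right) \left(-3\right) = 15$)
$z^{2} = 15^{2} = 225$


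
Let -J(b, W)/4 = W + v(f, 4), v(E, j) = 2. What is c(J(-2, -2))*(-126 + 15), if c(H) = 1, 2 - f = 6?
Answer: -111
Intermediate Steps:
f = -4 (f = 2 - 1*6 = 2 - 6 = -4)
J(b, W) = -8 - 4*W (J(b, W) = -4*(W + 2) = -4*(2 + W) = -8 - 4*W)
c(J(-2, -2))*(-126 + 15) = 1*(-126 + 15) = 1*(-111) = -111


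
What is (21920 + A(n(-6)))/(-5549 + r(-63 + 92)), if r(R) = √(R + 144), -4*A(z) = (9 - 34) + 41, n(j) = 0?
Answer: -30402971/7697807 - 5479*√173/7697807 ≈ -3.9589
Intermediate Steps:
A(z) = -4 (A(z) = -((9 - 34) + 41)/4 = -(-25 + 41)/4 = -¼*16 = -4)
r(R) = √(144 + R)
(21920 + A(n(-6)))/(-5549 + r(-63 + 92)) = (21920 - 4)/(-5549 + √(144 + (-63 + 92))) = 21916/(-5549 + √(144 + 29)) = 21916/(-5549 + √173)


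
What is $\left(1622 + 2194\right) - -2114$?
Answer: $5930$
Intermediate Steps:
$\left(1622 + 2194\right) - -2114 = 3816 + 2114 = 5930$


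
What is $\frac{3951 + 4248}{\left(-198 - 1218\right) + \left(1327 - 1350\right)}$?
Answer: $- \frac{8199}{1439} \approx -5.6977$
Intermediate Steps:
$\frac{3951 + 4248}{\left(-198 - 1218\right) + \left(1327 - 1350\right)} = \frac{8199}{-1416 + \left(1327 - 1350\right)} = \frac{8199}{-1416 - 23} = \frac{8199}{-1439} = 8199 \left(- \frac{1}{1439}\right) = - \frac{8199}{1439}$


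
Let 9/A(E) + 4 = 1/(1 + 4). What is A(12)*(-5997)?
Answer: 269865/19 ≈ 14203.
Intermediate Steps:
A(E) = -45/19 (A(E) = 9/(-4 + 1/(1 + 4)) = 9/(-4 + 1/5) = 9/(-19/5) = 9*(-5/19) = -45/19)
A(12)*(-5997) = -45/19*(-5997) = 269865/19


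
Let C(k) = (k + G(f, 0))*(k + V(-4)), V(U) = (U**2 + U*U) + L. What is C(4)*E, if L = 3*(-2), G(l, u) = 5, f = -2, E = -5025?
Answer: -1356750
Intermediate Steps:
L = -6
V(U) = -6 + 2*U**2 (V(U) = (U**2 + U*U) - 6 = (U**2 + U**2) - 6 = 2*U**2 - 6 = -6 + 2*U**2)
C(k) = (5 + k)*(26 + k) (C(k) = (k + 5)*(k + (-6 + 2*(-4)**2)) = (5 + k)*(k + (-6 + 2*16)) = (5 + k)*(k + (-6 + 32)) = (5 + k)*(k + 26) = (5 + k)*(26 + k))
C(4)*E = (130 + 4**2 + 31*4)*(-5025) = (130 + 16 + 124)*(-5025) = 270*(-5025) = -1356750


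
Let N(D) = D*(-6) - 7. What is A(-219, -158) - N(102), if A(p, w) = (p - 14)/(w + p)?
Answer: 233596/377 ≈ 619.62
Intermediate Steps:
N(D) = -7 - 6*D (N(D) = -6*D - 7 = -7 - 6*D)
A(p, w) = (-14 + p)/(p + w)
A(-219, -158) - N(102) = (-14 - 219)/(-219 - 158) - (-7 - 6*102) = -233/(-377) - (-7 - 612) = -1/377*(-233) - 1*(-619) = 233/377 + 619 = 233596/377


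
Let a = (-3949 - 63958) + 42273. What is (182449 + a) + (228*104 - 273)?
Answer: 180254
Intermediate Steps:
a = -25634 (a = -67907 + 42273 = -25634)
(182449 + a) + (228*104 - 273) = (182449 - 25634) + (228*104 - 273) = 156815 + (23712 - 273) = 156815 + 23439 = 180254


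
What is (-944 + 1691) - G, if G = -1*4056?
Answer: 4803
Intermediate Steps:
G = -4056
(-944 + 1691) - G = (-944 + 1691) - 1*(-4056) = 747 + 4056 = 4803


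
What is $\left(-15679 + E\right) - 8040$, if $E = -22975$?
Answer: $-46694$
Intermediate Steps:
$\left(-15679 + E\right) - 8040 = \left(-15679 - 22975\right) - 8040 = -38654 - 8040 = -46694$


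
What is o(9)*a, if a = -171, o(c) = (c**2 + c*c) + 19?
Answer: -30951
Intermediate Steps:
o(c) = 19 + 2*c**2 (o(c) = (c**2 + c**2) + 19 = 2*c**2 + 19 = 19 + 2*c**2)
o(9)*a = (19 + 2*9**2)*(-171) = (19 + 2*81)*(-171) = (19 + 162)*(-171) = 181*(-171) = -30951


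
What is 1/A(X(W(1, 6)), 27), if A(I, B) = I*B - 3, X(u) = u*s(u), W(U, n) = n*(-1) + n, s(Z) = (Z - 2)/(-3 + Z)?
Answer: -⅓ ≈ -0.33333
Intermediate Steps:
s(Z) = (-2 + Z)/(-3 + Z)
W(U, n) = 0 (W(U, n) = -n + n = 0)
X(u) = u*(-2 + u)/(-3 + u) (X(u) = u*((-2 + u)/(-3 + u)) = u*(-2 + u)/(-3 + u))
A(I, B) = -3 + B*I (A(I, B) = B*I - 3 = -3 + B*I)
1/A(X(W(1, 6)), 27) = 1/(-3 + 27*(0*(-2 + 0)/(-3 + 0))) = 1/(-3 + 27*(0*(-2)/(-3))) = 1/(-3 + 27*(0*(-⅓)*(-2))) = 1/(-3 + 27*0) = 1/(-3 + 0) = 1/(-3) = -⅓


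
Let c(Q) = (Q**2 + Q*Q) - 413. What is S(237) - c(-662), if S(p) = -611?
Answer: -876686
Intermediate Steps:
c(Q) = -413 + 2*Q**2 (c(Q) = (Q**2 + Q**2) - 413 = 2*Q**2 - 413 = -413 + 2*Q**2)
S(237) - c(-662) = -611 - (-413 + 2*(-662)**2) = -611 - (-413 + 2*438244) = -611 - (-413 + 876488) = -611 - 1*876075 = -611 - 876075 = -876686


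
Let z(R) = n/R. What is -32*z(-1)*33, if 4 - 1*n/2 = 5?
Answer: -2112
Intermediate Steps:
n = -2 (n = 8 - 2*5 = 8 - 10 = -2)
z(R) = -2/R
-32*z(-1)*33 = -(-64)/(-1)*33 = -(-64)*(-1)*33 = -32*2*33 = -64*33 = -2112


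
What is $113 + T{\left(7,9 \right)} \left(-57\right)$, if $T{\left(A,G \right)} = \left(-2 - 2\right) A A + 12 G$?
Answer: $5129$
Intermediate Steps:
$T{\left(A,G \right)} = - 4 A^{2} + 12 G$ ($T{\left(A,G \right)} = - 4 A A + 12 G = - 4 A^{2} + 12 G$)
$113 + T{\left(7,9 \right)} \left(-57\right) = 113 + \left(- 4 \cdot 7^{2} + 12 \cdot 9\right) \left(-57\right) = 113 + \left(\left(-4\right) 49 + 108\right) \left(-57\right) = 113 + \left(-196 + 108\right) \left(-57\right) = 113 - -5016 = 113 + 5016 = 5129$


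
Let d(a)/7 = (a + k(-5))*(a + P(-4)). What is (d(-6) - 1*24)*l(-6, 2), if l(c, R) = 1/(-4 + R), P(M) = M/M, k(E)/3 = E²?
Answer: 2439/2 ≈ 1219.5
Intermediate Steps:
k(E) = 3*E²
P(M) = 1
d(a) = 7*(1 + a)*(75 + a) (d(a) = 7*((a + 3*(-5)²)*(a + 1)) = 7*((a + 3*25)*(1 + a)) = 7*((a + 75)*(1 + a)) = 7*((75 + a)*(1 + a)) = 7*((1 + a)*(75 + a)) = 7*(1 + a)*(75 + a))
(d(-6) - 1*24)*l(-6, 2) = ((525 + 7*(-6)² + 532*(-6)) - 1*24)/(-4 + 2) = ((525 + 7*36 - 3192) - 24)/(-2) = ((525 + 252 - 3192) - 24)*(-½) = (-2415 - 24)*(-½) = -2439*(-½) = 2439/2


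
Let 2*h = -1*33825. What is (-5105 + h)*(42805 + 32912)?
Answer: -3334198095/2 ≈ -1.6671e+9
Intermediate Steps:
h = -33825/2 (h = (-1*33825)/2 = (½)*(-33825) = -33825/2 ≈ -16913.)
(-5105 + h)*(42805 + 32912) = (-5105 - 33825/2)*(42805 + 32912) = -44035/2*75717 = -3334198095/2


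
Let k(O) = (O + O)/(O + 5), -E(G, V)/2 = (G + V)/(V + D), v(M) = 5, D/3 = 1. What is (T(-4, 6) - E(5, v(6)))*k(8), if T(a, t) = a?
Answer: -24/13 ≈ -1.8462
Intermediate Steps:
D = 3 (D = 3*1 = 3)
E(G, V) = -2*(G + V)/(3 + V) (E(G, V) = -2*(G + V)/(V + 3) = -2*(G + V)/(3 + V))
k(O) = 2*O/(5 + O) (k(O) = (2*O)/(5 + O) = 2*O/(5 + O))
(T(-4, 6) - E(5, v(6)))*k(8) = (-4 - 2*(-1*5 - 1*5)/(3 + 5))*(2*8/(5 + 8)) = (-4 - 2*(-5 - 5)/8)*(2*8/13) = (-4 - 2*(-10)/8)*(2*8*(1/13)) = (-4 - 1*(-5/2))*(16/13) = (-4 + 5/2)*(16/13) = -3/2*16/13 = -24/13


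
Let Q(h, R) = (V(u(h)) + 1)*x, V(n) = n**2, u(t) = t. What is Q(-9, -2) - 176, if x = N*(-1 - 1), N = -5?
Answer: 644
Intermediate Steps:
x = 10 (x = -5*(-1 - 1) = -5*(-2) = 10)
Q(h, R) = 10 + 10*h**2 (Q(h, R) = (h**2 + 1)*10 = (1 + h**2)*10 = 10 + 10*h**2)
Q(-9, -2) - 176 = (10 + 10*(-9)**2) - 176 = (10 + 10*81) - 176 = (10 + 810) - 176 = 820 - 176 = 644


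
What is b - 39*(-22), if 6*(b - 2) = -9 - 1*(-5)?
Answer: 2578/3 ≈ 859.33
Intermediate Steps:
b = 4/3 (b = 2 + (-9 - 1*(-5))/6 = 2 + (-9 + 5)/6 = 2 + (⅙)*(-4) = 2 - ⅔ = 4/3 ≈ 1.3333)
b - 39*(-22) = 4/3 - 39*(-22) = 4/3 + 858 = 2578/3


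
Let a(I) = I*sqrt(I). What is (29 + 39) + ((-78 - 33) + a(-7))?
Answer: -43 - 7*I*sqrt(7) ≈ -43.0 - 18.52*I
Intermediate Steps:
a(I) = I**(3/2)
(29 + 39) + ((-78 - 33) + a(-7)) = (29 + 39) + ((-78 - 33) + (-7)**(3/2)) = 68 + (-111 - 7*I*sqrt(7)) = -43 - 7*I*sqrt(7)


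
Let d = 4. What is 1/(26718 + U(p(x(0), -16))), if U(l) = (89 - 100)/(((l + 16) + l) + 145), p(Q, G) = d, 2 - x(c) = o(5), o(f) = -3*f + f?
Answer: 169/4515331 ≈ 3.7428e-5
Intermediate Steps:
o(f) = -2*f
x(c) = 12 (x(c) = 2 - (-2)*5 = 2 - 1*(-10) = 2 + 10 = 12)
p(Q, G) = 4
U(l) = -11/(161 + 2*l) (U(l) = -11/(((16 + l) + l) + 145) = -11/((16 + 2*l) + 145) = -11/(161 + 2*l))
1/(26718 + U(p(x(0), -16))) = 1/(26718 - 11/(161 + 2*4)) = 1/(26718 - 11/(161 + 8)) = 1/(26718 - 11/169) = 1/(4515331/169) = 169/4515331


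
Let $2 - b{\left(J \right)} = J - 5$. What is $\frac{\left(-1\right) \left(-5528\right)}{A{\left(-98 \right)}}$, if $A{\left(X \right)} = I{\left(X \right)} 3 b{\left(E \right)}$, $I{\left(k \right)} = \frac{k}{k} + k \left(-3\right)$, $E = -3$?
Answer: $\frac{2764}{4425} \approx 0.62463$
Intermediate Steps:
$I{\left(k \right)} = 1 - 3 k$
$b{\left(J \right)} = 7 - J$ ($b{\left(J \right)} = 2 - \left(J - 5\right) = 2 - \left(-5 + J\right) = 7 - J$)
$A{\left(X \right)} = 30 - 90 X$ ($A{\left(X \right)} = \left(1 - 3 X\right) 3 \left(7 - -3\right) = \left(3 - 9 X\right) \left(7 + 3\right) = \left(3 - 9 X\right) 10 = 30 - 90 X$)
$\frac{\left(-1\right) \left(-5528\right)}{A{\left(-98 \right)}} = \frac{\left(-1\right) \left(-5528\right)}{30 - -8820} = \frac{5528}{30 + 8820} = \frac{5528}{8850} = 5528 \cdot \frac{1}{8850} = \frac{2764}{4425}$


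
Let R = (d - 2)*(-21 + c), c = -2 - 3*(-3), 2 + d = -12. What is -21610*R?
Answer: -4840640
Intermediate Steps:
d = -14 (d = -2 - 12 = -14)
c = 7 (c = -2 + 9 = 7)
R = 224 (R = (-14 - 2)*(-21 + 7) = -16*(-14) = 224)
-21610*R = -21610*224 = -4840640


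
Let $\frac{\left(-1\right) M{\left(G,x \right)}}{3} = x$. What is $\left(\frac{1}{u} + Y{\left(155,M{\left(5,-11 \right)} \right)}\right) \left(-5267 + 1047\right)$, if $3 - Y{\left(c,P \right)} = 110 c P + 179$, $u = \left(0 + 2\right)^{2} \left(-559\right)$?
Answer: $\frac{1327695278535}{559} \approx 2.3751 \cdot 10^{9}$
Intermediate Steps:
$M{\left(G,x \right)} = - 3 x$
$u = -2236$ ($u = 2^{2} \left(-559\right) = 4 \left(-559\right) = -2236$)
$Y{\left(c,P \right)} = -176 - 110 P c$ ($Y{\left(c,P \right)} = 3 - \left(110 c P + 179\right) = 3 - \left(110 P c + 179\right) = 3 - \left(179 + 110 P c\right) = -176 - 110 P c$)
$\left(\frac{1}{u} + Y{\left(155,M{\left(5,-11 \right)} \right)}\right) \left(-5267 + 1047\right) = \left(\frac{1}{-2236} - \left(176 + 110 \left(\left(-3\right) \left(-11\right)\right) 155\right)\right) \left(-5267 + 1047\right) = \left(- \frac{1}{2236} - \left(176 + 3630 \cdot 155\right)\right) \left(-4220\right) = \left(- \frac{1}{2236} - 562826\right) \left(-4220\right) = \left(- \frac{1258478937}{2236}\right) \left(-4220\right) = \frac{1327695278535}{559}$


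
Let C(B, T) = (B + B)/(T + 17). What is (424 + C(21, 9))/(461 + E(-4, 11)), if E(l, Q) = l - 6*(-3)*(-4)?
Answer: 503/455 ≈ 1.1055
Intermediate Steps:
C(B, T) = 2*B/(17 + T) (C(B, T) = (2*B)/(17 + T) = 2*B/(17 + T))
E(l, Q) = -72 + l (E(l, Q) = l - (-18)*(-4) = l - 1*72 = l - 72 = -72 + l)
(424 + C(21, 9))/(461 + E(-4, 11)) = (424 + 2*21/(17 + 9))/(461 + (-72 - 4)) = (424 + 2*21/26)/(461 - 76) = (424 + 2*21*(1/26))/385 = (424 + 21/13)*(1/385) = (5533/13)*(1/385) = 503/455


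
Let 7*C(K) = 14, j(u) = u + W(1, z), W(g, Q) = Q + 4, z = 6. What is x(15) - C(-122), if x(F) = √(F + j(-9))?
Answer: 2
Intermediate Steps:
W(g, Q) = 4 + Q
j(u) = 10 + u (j(u) = u + (4 + 6) = u + 10 = 10 + u)
C(K) = 2 (C(K) = (⅐)*14 = 2)
x(F) = √(1 + F) (x(F) = √(F + (10 - 9)) = √(F + 1) = √(1 + F))
x(15) - C(-122) = √(1 + 15) - 1*2 = √16 - 2 = 4 - 2 = 2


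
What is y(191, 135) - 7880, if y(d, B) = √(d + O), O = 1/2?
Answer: -7880 + √766/2 ≈ -7866.2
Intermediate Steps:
O = ½ ≈ 0.50000
y(d, B) = √(½ + d) (y(d, B) = √(d + ½) = √(½ + d))
y(191, 135) - 7880 = √(2 + 4*191)/2 - 7880 = √(2 + 764)/2 - 7880 = √766/2 - 7880 = -7880 + √766/2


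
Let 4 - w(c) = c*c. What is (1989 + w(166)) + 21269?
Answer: -4294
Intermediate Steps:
w(c) = 4 - c² (w(c) = 4 - c*c = 4 - c²)
(1989 + w(166)) + 21269 = (1989 + (4 - 1*166²)) + 21269 = (1989 + (4 - 1*27556)) + 21269 = (1989 + (4 - 27556)) + 21269 = (1989 - 27552) + 21269 = -25563 + 21269 = -4294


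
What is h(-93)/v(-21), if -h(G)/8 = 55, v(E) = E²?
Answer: -440/441 ≈ -0.99773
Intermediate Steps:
h(G) = -440 (h(G) = -8*55 = -440)
h(-93)/v(-21) = -440/((-21)²) = -440/441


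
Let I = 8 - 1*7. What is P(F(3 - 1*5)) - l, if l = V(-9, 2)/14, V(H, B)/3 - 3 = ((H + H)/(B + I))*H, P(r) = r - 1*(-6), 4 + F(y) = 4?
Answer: -87/14 ≈ -6.2143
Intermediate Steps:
F(y) = 0 (F(y) = -4 + 4 = 0)
I = 1 (I = 8 - 7 = 1)
P(r) = 6 + r (P(r) = r + 6 = 6 + r)
V(H, B) = 9 + 6*H²/(1 + B) (V(H, B) = 9 + 3*(((H + H)/(B + 1))*H) = 9 + 3*(((2*H)/(1 + B))*H) = 9 + 3*((2*H/(1 + B))*H) = 9 + 3*(2*H²/(1 + B)) = 9 + 6*H²/(1 + B))
l = 171/14 (l = (3*(3 + 2*(-9)² + 3*2)/(1 + 2))/14 = (3*(3 + 2*81 + 6)/3)*(1/14) = (3*(⅓)*(3 + 162 + 6))*(1/14) = (3*(⅓)*171)*(1/14) = 171*(1/14) = 171/14 ≈ 12.214)
P(F(3 - 1*5)) - l = (6 + 0) - 1*171/14 = 6 - 171/14 = -87/14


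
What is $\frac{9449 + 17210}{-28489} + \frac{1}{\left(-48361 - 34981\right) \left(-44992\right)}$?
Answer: $- \frac{99963872466487}{106825866068096} \approx -0.93576$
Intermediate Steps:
$\frac{9449 + 17210}{-28489} + \frac{1}{\left(-48361 - 34981\right) \left(-44992\right)} = 26659 \left(- \frac{1}{28489}\right) + \frac{1}{-83342} \left(- \frac{1}{44992}\right) = - \frac{26659}{28489} - - \frac{1}{3749723264} = - \frac{26659}{28489} + \frac{1}{3749723264} = - \frac{99963872466487}{106825866068096}$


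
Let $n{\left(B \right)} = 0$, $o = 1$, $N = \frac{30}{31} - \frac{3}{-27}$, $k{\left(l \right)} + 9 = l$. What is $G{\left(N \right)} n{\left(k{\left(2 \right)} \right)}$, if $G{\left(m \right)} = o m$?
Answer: $0$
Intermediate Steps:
$k{\left(l \right)} = -9 + l$
$N = \frac{301}{279}$ ($N = 30 \cdot \frac{1}{31} - - \frac{1}{9} = \frac{30}{31} + \frac{1}{9} = \frac{301}{279} \approx 1.0789$)
$G{\left(m \right)} = m$ ($G{\left(m \right)} = 1 m = m$)
$G{\left(N \right)} n{\left(k{\left(2 \right)} \right)} = \frac{301}{279} \cdot 0 = 0$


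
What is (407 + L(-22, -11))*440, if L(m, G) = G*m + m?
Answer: 275880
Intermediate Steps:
L(m, G) = m + G*m
(407 + L(-22, -11))*440 = (407 - 22*(1 - 11))*440 = (407 - 22*(-10))*440 = (407 + 220)*440 = 627*440 = 275880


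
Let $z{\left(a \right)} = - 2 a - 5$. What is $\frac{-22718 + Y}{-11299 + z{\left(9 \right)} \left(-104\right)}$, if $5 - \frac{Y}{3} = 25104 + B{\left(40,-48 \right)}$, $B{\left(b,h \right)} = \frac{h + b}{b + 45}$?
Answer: $\frac{8331251}{757095} \approx 11.004$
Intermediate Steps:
$z{\left(a \right)} = -5 - 2 a$
$B{\left(b,h \right)} = \frac{b + h}{45 + b}$
$Y = - \frac{6400221}{85}$ ($Y = 15 - 3 \left(25104 + \frac{40 - 48}{45 + 40}\right) = 15 - 3 \left(25104 + \frac{1}{85} \left(-8\right)\right) = 15 - 3 \left(25104 - \frac{8}{85}\right) = 15 - \frac{6401496}{85} = - \frac{6400221}{85} \approx -75297.0$)
$\frac{-22718 + Y}{-11299 + z{\left(9 \right)} \left(-104\right)} = \frac{-22718 - \frac{6400221}{85}}{-11299 + \left(-5 - 18\right) \left(-104\right)} = - \frac{8331251}{85 \left(-11299 + \left(-5 - 18\right) \left(-104\right)\right)} = - \frac{8331251}{85 \left(-11299 - -2392\right)} = - \frac{8331251}{85 \left(-11299 + 2392\right)} = - \frac{8331251}{85 \left(-8907\right)} = \left(- \frac{8331251}{85}\right) \left(- \frac{1}{8907}\right) = \frac{8331251}{757095}$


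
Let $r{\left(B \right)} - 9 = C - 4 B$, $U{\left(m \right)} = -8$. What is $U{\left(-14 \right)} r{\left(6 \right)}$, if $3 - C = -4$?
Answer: $64$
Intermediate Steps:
$C = 7$ ($C = 3 - -4 = 3 + 4 = 7$)
$r{\left(B \right)} = 16 - 4 B$ ($r{\left(B \right)} = 9 - \left(-7 + 4 B\right) = 16 - 4 B$)
$U{\left(-14 \right)} r{\left(6 \right)} = - 8 \left(16 - 24\right) = \left(-8\right) \left(-8\right) = 64$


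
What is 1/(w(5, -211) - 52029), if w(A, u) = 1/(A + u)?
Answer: -206/10717975 ≈ -1.9220e-5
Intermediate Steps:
1/(w(5, -211) - 52029) = 1/(1/(5 - 211) - 52029) = 1/(1/(-206) - 52029) = 1/(-1/206 - 52029) = 1/(-10717975/206) = -206/10717975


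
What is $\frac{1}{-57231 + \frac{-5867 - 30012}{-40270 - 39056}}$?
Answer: $- \frac{79326}{4539870427} \approx -1.7473 \cdot 10^{-5}$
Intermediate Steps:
$\frac{1}{-57231 + \frac{-5867 - 30012}{-40270 - 39056}} = \frac{1}{-57231 - \frac{35879}{-79326}} = \frac{1}{-57231 - - \frac{35879}{79326}} = \frac{1}{-57231 + \frac{35879}{79326}} = \frac{1}{- \frac{4539870427}{79326}} = - \frac{79326}{4539870427}$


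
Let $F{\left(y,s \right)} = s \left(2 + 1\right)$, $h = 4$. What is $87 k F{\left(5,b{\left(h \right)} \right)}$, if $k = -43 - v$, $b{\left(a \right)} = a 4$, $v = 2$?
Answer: $-187920$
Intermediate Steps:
$b{\left(a \right)} = 4 a$
$F{\left(y,s \right)} = 3 s$ ($F{\left(y,s \right)} = s 3 = 3 s$)
$k = -45$ ($k = -43 - 2 = -45$)
$87 k F{\left(5,b{\left(h \right)} \right)} = 87 \left(-45\right) 3 \cdot 4 \cdot 4 = - 3915 \cdot 3 \cdot 16 = \left(-3915\right) 48 = -187920$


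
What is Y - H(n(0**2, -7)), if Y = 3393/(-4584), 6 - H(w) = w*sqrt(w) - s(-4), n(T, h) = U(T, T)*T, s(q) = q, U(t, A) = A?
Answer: -4187/1528 ≈ -2.7402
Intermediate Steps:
n(T, h) = T**2 (n(T, h) = T*T = T**2)
H(w) = 2 - w**(3/2) (H(w) = 6 - (w*sqrt(w) - 1*(-4)) = 6 - (w**(3/2) + 4) = 6 - (4 + w**(3/2)) = 6 + (-4 - w**(3/2)) = 2 - w**(3/2))
Y = -1131/1528 (Y = 3393*(-1/4584) = -1131/1528 ≈ -0.74018)
Y - H(n(0**2, -7)) = -1131/1528 - (2 - ((0**2)**2)**(3/2)) = -1131/1528 - (2 - (0**2)**(3/2)) = -1131/1528 - (2 - 0**(3/2)) = -1131/1528 - (2 - 1*0) = -1131/1528 - (2 + 0) = -1131/1528 - 1*2 = -1131/1528 - 2 = -4187/1528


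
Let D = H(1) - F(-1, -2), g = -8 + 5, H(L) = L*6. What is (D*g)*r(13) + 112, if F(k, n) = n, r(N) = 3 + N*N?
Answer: -4016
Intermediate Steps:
H(L) = 6*L
r(N) = 3 + N**2
g = -3
D = 8 (D = 6*1 - 1*(-2) = 6 + 2 = 8)
(D*g)*r(13) + 112 = (8*(-3))*(3 + 13**2) + 112 = -24*(3 + 169) + 112 = -24*172 + 112 = -4128 + 112 = -4016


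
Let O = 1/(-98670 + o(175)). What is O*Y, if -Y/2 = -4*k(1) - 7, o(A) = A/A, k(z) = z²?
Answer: -22/98669 ≈ -0.00022297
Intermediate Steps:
o(A) = 1
Y = 22 (Y = -2*(-4*1² - 7) = -2*(-4*1 - 7) = -2*(-4 - 7) = -2*(-11) = 22)
O = -1/98669 (O = 1/(-98670 + 1) = 1/(-98669) = -1/98669 ≈ -1.0135e-5)
O*Y = -1/98669*22 = -22/98669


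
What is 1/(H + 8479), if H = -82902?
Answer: -1/74423 ≈ -1.3437e-5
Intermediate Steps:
1/(H + 8479) = 1/(-82902 + 8479) = 1/(-74423) = -1/74423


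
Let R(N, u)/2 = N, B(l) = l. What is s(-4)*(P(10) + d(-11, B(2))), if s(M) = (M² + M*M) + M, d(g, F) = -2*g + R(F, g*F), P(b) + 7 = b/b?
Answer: 560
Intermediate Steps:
R(N, u) = 2*N
P(b) = -6 (P(b) = -7 + b/b = -7 + 1 = -6)
d(g, F) = -2*g + 2*F
s(M) = M + 2*M² (s(M) = (M² + M²) + M = 2*M² + M = M + 2*M²)
s(-4)*(P(10) + d(-11, B(2))) = (-4*(1 + 2*(-4)))*(-6 + (-2*(-11) + 2*2)) = (-4*(1 - 8))*(-6 + (22 + 4)) = (-4*(-7))*(-6 + 26) = 28*20 = 560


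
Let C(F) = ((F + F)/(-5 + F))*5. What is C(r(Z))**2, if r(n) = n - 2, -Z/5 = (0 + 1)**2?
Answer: 1225/36 ≈ 34.028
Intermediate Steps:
Z = -5 (Z = -5*(0 + 1)**2 = -5*1**2 = -5*1 = -5)
r(n) = -2 + n
C(F) = 10*F/(-5 + F) (C(F) = ((2*F)/(-5 + F))*5 = (2*F/(-5 + F))*5 = 10*F/(-5 + F))
C(r(Z))**2 = (10*(-2 - 5)/(-5 + (-2 - 5)))**2 = (10*(-7)/(-5 - 7))**2 = (10*(-7)/(-12))**2 = (10*(-7)*(-1/12))**2 = (35/6)**2 = 1225/36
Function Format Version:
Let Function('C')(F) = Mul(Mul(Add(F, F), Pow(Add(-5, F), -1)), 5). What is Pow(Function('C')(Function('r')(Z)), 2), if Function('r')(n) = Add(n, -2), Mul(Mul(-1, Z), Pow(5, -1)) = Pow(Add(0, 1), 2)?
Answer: Rational(1225, 36) ≈ 34.028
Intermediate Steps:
Z = -5 (Z = Mul(-5, Pow(Add(0, 1), 2)) = Mul(-5, Pow(1, 2)) = Mul(-5, 1) = -5)
Function('r')(n) = Add(-2, n)
Function('C')(F) = Mul(10, F, Pow(Add(-5, F), -1)) (Function('C')(F) = Mul(Mul(Mul(2, F), Pow(Add(-5, F), -1)), 5) = Mul(Mul(2, F, Pow(Add(-5, F), -1)), 5) = Mul(10, F, Pow(Add(-5, F), -1)))
Pow(Function('C')(Function('r')(Z)), 2) = Pow(Mul(10, Add(-2, -5), Pow(Add(-5, Add(-2, -5)), -1)), 2) = Pow(Mul(10, -7, Pow(Add(-5, -7), -1)), 2) = Pow(Mul(10, -7, Pow(-12, -1)), 2) = Pow(Mul(10, -7, Rational(-1, 12)), 2) = Pow(Rational(35, 6), 2) = Rational(1225, 36)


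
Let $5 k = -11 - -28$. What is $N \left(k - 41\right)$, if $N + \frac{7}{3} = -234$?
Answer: $\frac{133292}{15} \approx 8886.1$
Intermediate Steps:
$N = - \frac{709}{3}$ ($N = - \frac{7}{3} - 234 = - \frac{709}{3} \approx -236.33$)
$k = \frac{17}{5}$ ($k = \frac{-11 - -28}{5} = \frac{-11 + 28}{5} = \frac{1}{5} \cdot 17 = \frac{17}{5} \approx 3.4$)
$N \left(k - 41\right) = - \frac{709 \left(\frac{17}{5} - 41\right)}{3} = \left(- \frac{709}{3}\right) \left(- \frac{188}{5}\right) = \frac{133292}{15}$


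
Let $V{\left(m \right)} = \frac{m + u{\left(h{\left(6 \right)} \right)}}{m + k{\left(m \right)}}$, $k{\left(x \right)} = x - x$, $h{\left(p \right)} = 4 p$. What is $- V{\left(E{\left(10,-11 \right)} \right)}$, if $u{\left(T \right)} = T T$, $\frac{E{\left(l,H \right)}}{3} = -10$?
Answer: $\frac{91}{5} \approx 18.2$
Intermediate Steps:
$E{\left(l,H \right)} = -30$ ($E{\left(l,H \right)} = 3 \left(-10\right) = -30$)
$u{\left(T \right)} = T^{2}$
$k{\left(x \right)} = 0$
$V{\left(m \right)} = \frac{576 + m}{m}$ ($V{\left(m \right)} = \frac{m + \left(4 \cdot 6\right)^{2}}{m + 0} = \frac{m + 24^{2}}{m} = \frac{m + 576}{m} = \frac{576 + m}{m}$)
$- V{\left(E{\left(10,-11 \right)} \right)} = - \frac{576 - 30}{-30} = - \frac{\left(-1\right) 546}{30} = \left(-1\right) \left(- \frac{91}{5}\right) = \frac{91}{5}$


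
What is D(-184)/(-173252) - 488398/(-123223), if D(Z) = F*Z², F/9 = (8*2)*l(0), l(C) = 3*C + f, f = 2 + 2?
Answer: -579590673298/5337157799 ≈ -108.60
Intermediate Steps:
f = 4
l(C) = 4 + 3*C (l(C) = 3*C + 4 = 4 + 3*C)
F = 576 (F = 9*((8*2)*(4 + 3*0)) = 9*(16*(4 + 0)) = 9*(16*4) = 9*64 = 576)
D(Z) = 576*Z²
D(-184)/(-173252) - 488398/(-123223) = (576*(-184)²)/(-173252) - 488398/(-123223) = (576*33856)*(-1/173252) - 488398*(-1/123223) = 19501056*(-1/173252) + 488398/123223 = -4875264/43313 + 488398/123223 = -579590673298/5337157799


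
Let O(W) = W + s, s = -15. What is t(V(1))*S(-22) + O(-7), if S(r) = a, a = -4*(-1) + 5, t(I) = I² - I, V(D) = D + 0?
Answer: -22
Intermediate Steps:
O(W) = -15 + W (O(W) = W - 15 = -15 + W)
V(D) = D
a = 9 (a = 4 + 5 = 9)
S(r) = 9
t(V(1))*S(-22) + O(-7) = (1*(-1 + 1))*9 + (-15 - 7) = (1*0)*9 - 22 = 0*9 - 22 = 0 - 22 = -22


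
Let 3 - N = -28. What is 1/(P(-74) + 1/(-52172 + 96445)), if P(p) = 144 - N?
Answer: 44273/5002850 ≈ 0.0088496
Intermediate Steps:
N = 31 (N = 3 - 1*(-28) = 3 + 28 = 31)
P(p) = 113 (P(p) = 144 - 1*31 = 144 - 31 = 113)
1/(P(-74) + 1/(-52172 + 96445)) = 1/(113 + 1/(-52172 + 96445)) = 1/(113 + 1/44273) = 1/(5002850/44273) = 44273/5002850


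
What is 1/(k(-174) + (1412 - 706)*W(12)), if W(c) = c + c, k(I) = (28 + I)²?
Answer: 1/38260 ≈ 2.6137e-5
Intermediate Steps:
W(c) = 2*c
1/(k(-174) + (1412 - 706)*W(12)) = 1/((28 - 174)² + (1412 - 706)*(2*12)) = 1/((-146)² + 706*24) = 1/(21316 + 16944) = 1/38260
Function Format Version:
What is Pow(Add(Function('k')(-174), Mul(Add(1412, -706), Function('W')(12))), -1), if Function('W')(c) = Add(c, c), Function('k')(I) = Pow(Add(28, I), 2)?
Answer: Rational(1, 38260) ≈ 2.6137e-5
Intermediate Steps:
Function('W')(c) = Mul(2, c)
Pow(Add(Function('k')(-174), Mul(Add(1412, -706), Function('W')(12))), -1) = Pow(Add(Pow(Add(28, -174), 2), Mul(Add(1412, -706), Mul(2, 12))), -1) = Pow(Add(Pow(-146, 2), Mul(706, 24)), -1) = Pow(Add(21316, 16944), -1) = Pow(38260, -1) = Rational(1, 38260)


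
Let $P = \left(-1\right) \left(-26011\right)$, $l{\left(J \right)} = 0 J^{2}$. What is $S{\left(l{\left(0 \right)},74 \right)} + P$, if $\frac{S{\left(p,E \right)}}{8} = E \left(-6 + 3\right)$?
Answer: $24235$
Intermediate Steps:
$l{\left(J \right)} = 0$
$S{\left(p,E \right)} = - 24 E$ ($S{\left(p,E \right)} = 8 E \left(-6 + 3\right) = 8 E \left(-3\right) = 8 \left(- 3 E\right) = - 24 E$)
$P = 26011$
$S{\left(l{\left(0 \right)},74 \right)} + P = \left(-24\right) 74 + 26011 = -1776 + 26011 = 24235$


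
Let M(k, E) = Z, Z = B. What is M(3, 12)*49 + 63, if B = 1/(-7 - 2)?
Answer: 518/9 ≈ 57.556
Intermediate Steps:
B = -1/9 (B = 1/(-9) = -1/9 ≈ -0.11111)
Z = -1/9 ≈ -0.11111
M(k, E) = -1/9
M(3, 12)*49 + 63 = -1/9*49 + 63 = -49/9 + 63 = 518/9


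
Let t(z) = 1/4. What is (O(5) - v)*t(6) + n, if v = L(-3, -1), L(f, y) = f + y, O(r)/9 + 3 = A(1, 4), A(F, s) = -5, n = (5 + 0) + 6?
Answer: -6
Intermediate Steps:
n = 11 (n = 5 + 6 = 11)
O(r) = -72 (O(r) = -27 + 9*(-5) = -27 - 45 = -72)
v = -4 (v = -3 - 1 = -4)
t(z) = ¼
(O(5) - v)*t(6) + n = (-72 - 1*(-4))*(¼) + 11 = (-72 + 4)*(¼) + 11 = -68*¼ + 11 = -17 + 11 = -6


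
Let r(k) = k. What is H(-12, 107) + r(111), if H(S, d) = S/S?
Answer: 112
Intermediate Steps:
H(S, d) = 1
H(-12, 107) + r(111) = 1 + 111 = 112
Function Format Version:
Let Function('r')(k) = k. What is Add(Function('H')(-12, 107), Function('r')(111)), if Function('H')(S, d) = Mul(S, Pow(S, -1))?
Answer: 112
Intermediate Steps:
Function('H')(S, d) = 1
Add(Function('H')(-12, 107), Function('r')(111)) = Add(1, 111) = 112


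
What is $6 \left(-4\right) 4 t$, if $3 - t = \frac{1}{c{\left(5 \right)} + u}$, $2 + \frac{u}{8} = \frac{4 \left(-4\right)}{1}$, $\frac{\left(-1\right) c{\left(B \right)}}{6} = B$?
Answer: $- \frac{8368}{29} \approx -288.55$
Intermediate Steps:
$c{\left(B \right)} = - 6 B$
$u = -144$ ($u = -16 + 8 \frac{4 \left(-4\right)}{1} = -16 + 8 \left(\left(-16\right) 1\right) = -16 + 8 \left(-16\right) = -16 - 128 = -144$)
$t = \frac{523}{174}$ ($t = 3 - \frac{1}{\left(-6\right) 5 - 144} = 3 - \frac{1}{-30 - 144} = 3 - \frac{1}{-174} = 3 - - \frac{1}{174} = 3 + \frac{1}{174} = \frac{523}{174} \approx 3.0057$)
$6 \left(-4\right) 4 t = 6 \left(-4\right) 4 \cdot \frac{523}{174} = \left(-24\right) \frac{1046}{87} = - \frac{8368}{29}$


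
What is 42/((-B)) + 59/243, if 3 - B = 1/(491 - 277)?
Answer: -2146265/155763 ≈ -13.779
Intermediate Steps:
B = 641/214 (B = 3 - 1/(491 - 277) = 3 - 1/214 = 641/214 ≈ 2.9953)
42/((-B)) + 59/243 = 42/((-1*641/214)) + 59/243 = 42/(-641/214) + 59*(1/243) = 42*(-214/641) + 59/243 = -8988/641 + 59/243 = -2146265/155763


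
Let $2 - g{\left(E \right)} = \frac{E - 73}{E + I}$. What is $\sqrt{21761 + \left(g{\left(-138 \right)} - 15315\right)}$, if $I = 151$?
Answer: $\frac{49 \sqrt{455}}{13} \approx 80.4$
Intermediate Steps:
$g{\left(E \right)} = 2 - \frac{-73 + E}{151 + E}$ ($g{\left(E \right)} = 2 - \frac{E - 73}{E + 151} = 2 - \frac{-73 + E}{151 + E}$)
$\sqrt{21761 + \left(g{\left(-138 \right)} - 15315\right)} = \sqrt{21761 - \left(15315 - \frac{375 - 138}{151 - 138}\right)} = \sqrt{21761 - \left(15315 - \frac{1}{13} \cdot 237\right)} = \sqrt{21761 + \left(\frac{1}{13} \cdot 237 - 15315\right)} = \sqrt{21761 + \left(\frac{237}{13} - 15315\right)} = \sqrt{21761 - \frac{198858}{13}} = \sqrt{\frac{84035}{13}} = \frac{49 \sqrt{455}}{13}$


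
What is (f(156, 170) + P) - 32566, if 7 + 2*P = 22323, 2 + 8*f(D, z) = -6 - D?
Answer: -42857/2 ≈ -21429.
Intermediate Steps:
f(D, z) = -1 - D/8 (f(D, z) = -1/4 + (-6 - D)/8 = -1/4 + (-3/4 - D/8) = -1 - D/8)
P = 11158 (P = -7/2 + (1/2)*22323 = -7/2 + 22323/2 = 11158)
(f(156, 170) + P) - 32566 = ((-1 - 1/8*156) + 11158) - 32566 = ((-1 - 39/2) + 11158) - 32566 = (-41/2 + 11158) - 32566 = 22275/2 - 32566 = -42857/2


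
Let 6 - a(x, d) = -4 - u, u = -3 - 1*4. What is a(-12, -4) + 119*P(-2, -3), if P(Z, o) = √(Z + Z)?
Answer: 3 + 238*I ≈ 3.0 + 238.0*I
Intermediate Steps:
P(Z, o) = √2*√Z (P(Z, o) = √(2*Z) = √2*√Z)
u = -7 (u = -3 - 4 = -7)
a(x, d) = 3 (a(x, d) = 6 - (-4 - 1*(-7)) = 6 - (-4 + 7) = 6 - 1*3 = 6 - 3 = 3)
a(-12, -4) + 119*P(-2, -3) = 3 + 119*(√2*√(-2)) = 3 + 119*(√2*(I*√2)) = 3 + 119*(2*I) = 3 + 238*I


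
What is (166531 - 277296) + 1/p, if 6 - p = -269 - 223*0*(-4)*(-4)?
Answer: -30460374/275 ≈ -1.1077e+5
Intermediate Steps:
p = 275 (p = 6 - (-269 - 223*0*(-4)*(-4)) = 6 - (-269 - 0*(-4)) = 6 - (-269 - 223*0) = 6 - (-269 + 0) = 6 - 1*(-269) = 6 + 269 = 275)
(166531 - 277296) + 1/p = (166531 - 277296) + 1/275 = -110765 + 1/275 = -30460374/275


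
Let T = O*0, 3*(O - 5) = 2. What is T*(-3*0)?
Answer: 0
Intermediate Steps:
O = 17/3 (O = 5 + (⅓)*2 = 5 + ⅔ = 17/3 ≈ 5.6667)
T = 0 (T = (17/3)*0 = 0)
T*(-3*0) = 0*(-3*0) = 0*0 = 0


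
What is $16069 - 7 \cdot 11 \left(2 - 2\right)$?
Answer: $16069$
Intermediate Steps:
$16069 - 7 \cdot 11 \left(2 - 2\right) = 16069 - 77 \cdot 0 = 16069 - 0 = 16069 + 0 = 16069$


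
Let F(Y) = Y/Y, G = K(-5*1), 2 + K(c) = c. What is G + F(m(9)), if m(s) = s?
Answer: -6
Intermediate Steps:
K(c) = -2 + c
G = -7 (G = -2 - 5*1 = -2 - 5 = -7)
F(Y) = 1
G + F(m(9)) = -7 + 1 = -6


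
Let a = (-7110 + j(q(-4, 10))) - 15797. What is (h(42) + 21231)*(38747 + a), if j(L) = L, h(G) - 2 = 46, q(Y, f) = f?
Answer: 337272150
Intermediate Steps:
h(G) = 48 (h(G) = 2 + 46 = 48)
a = -22897 (a = (-7110 + 10) - 15797 = -7100 - 15797 = -22897)
(h(42) + 21231)*(38747 + a) = (48 + 21231)*(38747 - 22897) = 21279*15850 = 337272150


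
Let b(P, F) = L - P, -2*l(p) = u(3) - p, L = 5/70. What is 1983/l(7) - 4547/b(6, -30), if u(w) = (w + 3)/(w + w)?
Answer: 118521/83 ≈ 1428.0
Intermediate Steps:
L = 1/14 (L = 5*(1/70) = 1/14 ≈ 0.071429)
u(w) = (3 + w)/(2*w) (u(w) = (3 + w)/((2*w)) = (3 + w)*(1/(2*w)) = (3 + w)/(2*w))
l(p) = -½ + p/2 (l(p) = -((½)*(3 + 3)/3 - p)/2 = -((½)*(⅓)*6 - p)/2 = -(1 - p)/2 = -½ + p/2)
b(P, F) = 1/14 - P
1983/l(7) - 4547/b(6, -30) = 1983/(-½ + (½)*7) - 4547/(1/14 - 1*6) = 1983/(-½ + 7/2) - 4547/(1/14 - 6) = 1983/3 - 4547/(-83/14) = 1983*(⅓) - 4547*(-14/83) = 661 + 63658/83 = 118521/83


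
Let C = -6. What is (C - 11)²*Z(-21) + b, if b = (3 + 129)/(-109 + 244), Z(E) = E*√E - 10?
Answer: -130006/45 - 6069*I*√21 ≈ -2889.0 - 27812.0*I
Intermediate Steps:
Z(E) = -10 + E^(3/2) (Z(E) = E^(3/2) - 10 = -10 + E^(3/2))
b = 44/45 (b = 132/135 = 132*(1/135) = 44/45 ≈ 0.97778)
(C - 11)²*Z(-21) + b = (-6 - 11)²*(-10 + (-21)^(3/2)) + 44/45 = (-17)²*(-10 - 21*I*√21) + 44/45 = 289*(-10 - 21*I*√21) + 44/45 = (-2890 - 6069*I*√21) + 44/45 = -130006/45 - 6069*I*√21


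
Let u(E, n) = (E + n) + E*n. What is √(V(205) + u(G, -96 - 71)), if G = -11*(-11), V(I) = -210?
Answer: I*√20463 ≈ 143.05*I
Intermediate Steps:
G = 121
u(E, n) = E + n + E*n
√(V(205) + u(G, -96 - 71)) = √(-210 + (121 + (-96 - 71) + 121*(-96 - 71))) = √(-210 + (121 - 167 + 121*(-167))) = √(-210 + (121 - 167 - 20207)) = √(-210 - 20253) = √(-20463) = I*√20463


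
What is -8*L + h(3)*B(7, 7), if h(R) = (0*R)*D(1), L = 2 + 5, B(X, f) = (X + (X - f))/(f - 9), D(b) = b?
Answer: -56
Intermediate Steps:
B(X, f) = (-f + 2*X)/(-9 + f)
L = 7
h(R) = 0 (h(R) = (0*R)*1 = 0*1 = 0)
-8*L + h(3)*B(7, 7) = -8*7 + 0*((-1*7 + 2*7)/(-9 + 7)) = -56 + 0*((-7 + 14)/(-2)) = -56 + 0*(-½*7) = -56 + 0*(-7/2) = -56 + 0 = -56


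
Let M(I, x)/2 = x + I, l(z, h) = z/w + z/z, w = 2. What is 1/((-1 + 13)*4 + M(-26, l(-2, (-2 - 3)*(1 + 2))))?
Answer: -1/4 ≈ -0.25000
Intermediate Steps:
l(z, h) = 1 + z/2 (l(z, h) = z/2 + z/z = z*(1/2) + 1 = z/2 + 1 = 1 + z/2)
M(I, x) = 2*I + 2*x (M(I, x) = 2*(x + I) = 2*(I + x) = 2*I + 2*x)
1/((-1 + 13)*4 + M(-26, l(-2, (-2 - 3)*(1 + 2)))) = 1/((-1 + 13)*4 + (2*(-26) + 2*(1 + (1/2)*(-2)))) = 1/(12*4 + (-52 + 2*(1 - 1))) = 1/(48 + (-52 + 2*0)) = 1/(48 + (-52 + 0)) = 1/(48 - 52) = 1/(-4) = -1/4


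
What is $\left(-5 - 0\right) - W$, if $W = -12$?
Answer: $7$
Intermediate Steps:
$\left(-5 - 0\right) - W = \left(-5 - 0\right) - -12 = \left(-5 + 0\right) + 12 = -5 + 12 = 7$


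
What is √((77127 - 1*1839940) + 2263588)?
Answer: 5*√20031 ≈ 707.65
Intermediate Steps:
√((77127 - 1*1839940) + 2263588) = √((77127 - 1839940) + 2263588) = √(-1762813 + 2263588) = √500775 = 5*√20031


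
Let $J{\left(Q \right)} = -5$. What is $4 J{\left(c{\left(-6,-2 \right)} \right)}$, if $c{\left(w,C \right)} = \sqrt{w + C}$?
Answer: $-20$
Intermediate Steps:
$c{\left(w,C \right)} = \sqrt{C + w}$
$4 J{\left(c{\left(-6,-2 \right)} \right)} = 4 \left(-5\right) = -20$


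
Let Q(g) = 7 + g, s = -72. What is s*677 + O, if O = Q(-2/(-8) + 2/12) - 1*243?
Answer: -587755/12 ≈ -48980.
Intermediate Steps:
O = -2827/12 (O = (7 + (-2/(-8) + 2/12)) - 1*243 = (7 + (-2*(-⅛) + 2*(1/12))) - 243 = (7 + (¼ + ⅙)) - 243 = (7 + 5/12) - 243 = 89/12 - 243 = -2827/12 ≈ -235.58)
s*677 + O = -72*677 - 2827/12 = -48744 - 2827/12 = -587755/12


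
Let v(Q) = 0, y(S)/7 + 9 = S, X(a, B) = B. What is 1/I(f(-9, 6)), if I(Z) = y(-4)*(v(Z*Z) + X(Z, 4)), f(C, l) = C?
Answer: -1/364 ≈ -0.0027473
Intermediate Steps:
y(S) = -63 + 7*S
I(Z) = -364 (I(Z) = (-63 + 7*(-4))*(0 + 4) = (-63 - 28)*4 = -91*4 = -364)
1/I(f(-9, 6)) = 1/(-364) = -1/364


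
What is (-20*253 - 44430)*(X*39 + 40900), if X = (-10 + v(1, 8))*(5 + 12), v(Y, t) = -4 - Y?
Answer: -1531962950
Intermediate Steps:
X = -255 (X = (-10 + (-4 - 1*1))*(5 + 12) = (-10 + (-4 - 1))*17 = (-10 - 5)*17 = -15*17 = -255)
(-20*253 - 44430)*(X*39 + 40900) = (-20*253 - 44430)*(-255*39 + 40900) = (-5060 - 44430)*(-9945 + 40900) = -49490*30955 = -1531962950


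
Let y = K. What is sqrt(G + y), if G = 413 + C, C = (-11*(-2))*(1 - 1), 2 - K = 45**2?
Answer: I*sqrt(1610) ≈ 40.125*I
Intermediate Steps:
K = -2023 (K = 2 - 1*45**2 = 2 - 1*2025 = 2 - 2025 = -2023)
y = -2023
C = 0 (C = 22*0 = 0)
G = 413 (G = 413 + 0 = 413)
sqrt(G + y) = sqrt(413 - 2023) = sqrt(-1610) = I*sqrt(1610)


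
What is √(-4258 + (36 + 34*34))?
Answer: I*√3066 ≈ 55.371*I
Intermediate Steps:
√(-4258 + (36 + 34*34)) = √(-4258 + (36 + 1156)) = √(-4258 + 1192) = √(-3066) = I*√3066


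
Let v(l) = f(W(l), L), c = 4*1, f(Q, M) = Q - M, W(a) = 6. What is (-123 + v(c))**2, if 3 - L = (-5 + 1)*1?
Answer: 15376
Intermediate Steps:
L = 7 (L = 3 - (-5 + 1) = 3 - (-4) = 3 - 1*(-4) = 3 + 4 = 7)
c = 4
v(l) = -1 (v(l) = 6 - 1*7 = 6 - 7 = -1)
(-123 + v(c))**2 = (-123 - 1)**2 = (-124)**2 = 15376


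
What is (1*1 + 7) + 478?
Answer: 486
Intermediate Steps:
(1*1 + 7) + 478 = (1 + 7) + 478 = 8 + 478 = 486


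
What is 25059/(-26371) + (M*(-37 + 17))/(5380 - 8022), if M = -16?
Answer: -37322299/34836091 ≈ -1.0714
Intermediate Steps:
25059/(-26371) + (M*(-37 + 17))/(5380 - 8022) = 25059/(-26371) + (-16*(-37 + 17))/(5380 - 8022) = 25059*(-1/26371) - 16*(-20)/(-2642) = -25059/26371 + 320*(-1/2642) = -25059/26371 - 160/1321 = -37322299/34836091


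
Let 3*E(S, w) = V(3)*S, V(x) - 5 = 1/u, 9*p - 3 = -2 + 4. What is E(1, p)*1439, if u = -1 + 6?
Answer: 37414/15 ≈ 2494.3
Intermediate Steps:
p = 5/9 (p = ⅓ + (-2 + 4)/9 = ⅓ + (⅑)*2 = ⅓ + 2/9 = 5/9 ≈ 0.55556)
u = 5
V(x) = 26/5 (V(x) = 5 + 1/5 = 5 + ⅕ = 26/5)
E(S, w) = 26*S/15 (E(S, w) = (26*S/5)/3 = 26*S/15)
E(1, p)*1439 = ((26/15)*1)*1439 = (26/15)*1439 = 37414/15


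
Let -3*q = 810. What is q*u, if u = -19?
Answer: 5130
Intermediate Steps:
q = -270 (q = -⅓*810 = -270)
q*u = -270*(-19) = 5130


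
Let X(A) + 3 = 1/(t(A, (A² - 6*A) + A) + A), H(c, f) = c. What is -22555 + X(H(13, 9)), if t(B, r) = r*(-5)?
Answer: -11436907/507 ≈ -22558.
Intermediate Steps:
t(B, r) = -5*r
X(A) = -3 + 1/(-5*A² + 26*A) (X(A) = -3 + 1/(-5*((A² - 6*A) + A) + A) = -3 + 1/(-5*(A² - 5*A) + A) = -3 + 1/((-5*A² + 25*A) + A) = -3 + 1/(-5*A² + 26*A))
-22555 + X(H(13, 9)) = -22555 + (-1 - 15*13² + 78*13)/(13*(-26 + 5*13)) = -22555 + (-1 - 15*169 + 1014)/(13*(-26 + 65)) = -22555 + (1/13)*(-1 - 2535 + 1014)/39 = -22555 + (1/13)*(1/39)*(-1522) = -22555 - 1522/507 = -11436907/507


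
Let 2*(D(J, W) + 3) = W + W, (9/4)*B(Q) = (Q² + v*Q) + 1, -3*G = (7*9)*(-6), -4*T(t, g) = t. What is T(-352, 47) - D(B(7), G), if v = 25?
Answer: -35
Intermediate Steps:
T(t, g) = -t/4
G = 126 (G = -7*9*(-6)/3 = -21*(-6) = -⅓*(-378) = 126)
B(Q) = 4/9 + 4*Q²/9 + 100*Q/9 (B(Q) = 4*((Q² + 25*Q) + 1)/9 = 4*(1 + Q² + 25*Q)/9 = 4/9 + 4*Q²/9 + 100*Q/9)
D(J, W) = -3 + W (D(J, W) = -3 + (W + W)/2 = -3 + (2*W)/2 = -3 + W)
T(-352, 47) - D(B(7), G) = -¼*(-352) - (-3 + 126) = 88 - 1*123 = 88 - 123 = -35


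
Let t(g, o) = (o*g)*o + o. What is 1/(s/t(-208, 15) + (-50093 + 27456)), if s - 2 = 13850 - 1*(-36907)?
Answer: -46785/1059122804 ≈ -4.4173e-5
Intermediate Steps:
t(g, o) = o + g*o² (t(g, o) = (g*o)*o + o = g*o² + o = o + g*o²)
s = 50759 (s = 2 + (13850 - 1*(-36907)) = 2 + (13850 + 36907) = 2 + 50757 = 50759)
1/(s/t(-208, 15) + (-50093 + 27456)) = 1/(50759/((15*(1 - 208*15))) + (-50093 + 27456)) = 1/(50759/((15*(1 - 3120))) - 22637) = 1/(50759/((15*(-3119))) - 22637) = 1/(50759/(-46785) - 22637) = 1/(50759*(-1/46785) - 22637) = 1/(-50759/46785 - 22637) = 1/(-1059122804/46785) = -46785/1059122804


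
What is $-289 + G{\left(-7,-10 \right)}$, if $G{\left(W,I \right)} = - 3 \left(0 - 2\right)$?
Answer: $-283$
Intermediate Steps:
$G{\left(W,I \right)} = 6$ ($G{\left(W,I \right)} = \left(-3\right) \left(-2\right) = 6$)
$-289 + G{\left(-7,-10 \right)} = -289 + 6 = -283$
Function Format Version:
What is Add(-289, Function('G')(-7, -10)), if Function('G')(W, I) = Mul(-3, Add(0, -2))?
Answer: -283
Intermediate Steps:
Function('G')(W, I) = 6 (Function('G')(W, I) = Mul(-3, -2) = 6)
Add(-289, Function('G')(-7, -10)) = Add(-289, 6) = -283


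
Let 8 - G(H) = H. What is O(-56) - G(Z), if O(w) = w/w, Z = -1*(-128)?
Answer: 121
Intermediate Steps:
Z = 128
O(w) = 1
G(H) = 8 - H
O(-56) - G(Z) = 1 - (8 - 1*128) = 1 - (8 - 128) = 1 - 1*(-120) = 1 + 120 = 121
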